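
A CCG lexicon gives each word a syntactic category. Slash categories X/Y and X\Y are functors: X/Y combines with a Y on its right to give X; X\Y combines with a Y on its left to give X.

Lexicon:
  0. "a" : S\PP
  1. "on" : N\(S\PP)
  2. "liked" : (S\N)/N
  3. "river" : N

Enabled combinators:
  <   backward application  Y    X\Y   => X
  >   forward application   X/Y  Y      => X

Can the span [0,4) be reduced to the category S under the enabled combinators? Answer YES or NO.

[0,4] S   <
  [0,2] N   <
    [0,1] "a" : S\PP
    [1,2] "on" : N\(S\PP)
  [2,4] S\N   >
    [2,3] "liked" : (S\N)/N
    [3,4] "river" : N

YES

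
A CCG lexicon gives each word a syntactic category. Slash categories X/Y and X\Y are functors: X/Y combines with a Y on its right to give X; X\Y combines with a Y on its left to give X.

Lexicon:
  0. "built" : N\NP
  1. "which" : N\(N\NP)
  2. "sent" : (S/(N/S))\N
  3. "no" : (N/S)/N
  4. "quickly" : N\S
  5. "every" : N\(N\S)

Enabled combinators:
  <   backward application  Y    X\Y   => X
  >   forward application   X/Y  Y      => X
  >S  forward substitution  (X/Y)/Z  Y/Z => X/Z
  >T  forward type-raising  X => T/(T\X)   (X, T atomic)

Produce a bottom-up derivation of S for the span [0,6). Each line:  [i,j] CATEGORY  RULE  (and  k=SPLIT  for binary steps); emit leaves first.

[0,6] S   >
  [0,3] S/(N/S)   <
    [0,2] N   <
      [0,1] "built" : N\NP
      [1,2] "which" : N\(N\NP)
    [2,3] "sent" : (S/(N/S))\N
  [3,6] N/S   >
    [3,4] "no" : (N/S)/N
    [4,6] N   <
      [4,5] "quickly" : N\S
      [5,6] "every" : N\(N\S)

[0,1] N\NP  lex  "built"
[1,2] N\(N\NP)  lex  "which"
[0,2] N  <  k=1
[2,3] (S/(N/S))\N  lex  "sent"
[0,3] S/(N/S)  <  k=2
[3,4] (N/S)/N  lex  "no"
[4,5] N\S  lex  "quickly"
[5,6] N\(N\S)  lex  "every"
[4,6] N  <  k=5
[3,6] N/S  >  k=4
[0,6] S  >  k=3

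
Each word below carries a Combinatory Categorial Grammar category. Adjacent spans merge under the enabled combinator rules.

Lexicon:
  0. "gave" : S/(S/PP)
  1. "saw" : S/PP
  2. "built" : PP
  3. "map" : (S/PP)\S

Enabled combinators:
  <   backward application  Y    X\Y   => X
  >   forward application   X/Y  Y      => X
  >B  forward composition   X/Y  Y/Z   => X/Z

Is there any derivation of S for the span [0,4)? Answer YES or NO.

[0,4] S   >
  [0,1] "gave" : S/(S/PP)
  [1,4] S/PP   <
    [1,3] S   >
      [1,2] "saw" : S/PP
      [2,3] "built" : PP
    [3,4] "map" : (S/PP)\S

YES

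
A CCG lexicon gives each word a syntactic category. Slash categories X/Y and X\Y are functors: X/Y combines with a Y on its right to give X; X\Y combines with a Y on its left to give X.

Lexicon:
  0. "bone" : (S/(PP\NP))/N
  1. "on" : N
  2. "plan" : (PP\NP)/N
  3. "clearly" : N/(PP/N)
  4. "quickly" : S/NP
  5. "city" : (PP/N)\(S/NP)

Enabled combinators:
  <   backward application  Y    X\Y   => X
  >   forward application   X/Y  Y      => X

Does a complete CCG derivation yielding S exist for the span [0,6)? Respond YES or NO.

YES

[0,6] S   >
  [0,2] S/(PP\NP)   >
    [0,1] "bone" : (S/(PP\NP))/N
    [1,2] "on" : N
  [2,6] PP\NP   >
    [2,3] "plan" : (PP\NP)/N
    [3,6] N   >
      [3,4] "clearly" : N/(PP/N)
      [4,6] PP/N   <
        [4,5] "quickly" : S/NP
        [5,6] "city" : (PP/N)\(S/NP)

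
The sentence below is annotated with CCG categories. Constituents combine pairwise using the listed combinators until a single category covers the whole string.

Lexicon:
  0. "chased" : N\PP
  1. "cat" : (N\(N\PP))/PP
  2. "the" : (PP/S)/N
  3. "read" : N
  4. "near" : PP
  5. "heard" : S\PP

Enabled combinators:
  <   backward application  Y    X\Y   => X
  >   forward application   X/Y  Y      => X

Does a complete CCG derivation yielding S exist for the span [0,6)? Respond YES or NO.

NO

N\PP (N\(N\PP))/PP (PP/S)/N N PP S\PP
CKY chart[0,6] = {N}; S ∉ chart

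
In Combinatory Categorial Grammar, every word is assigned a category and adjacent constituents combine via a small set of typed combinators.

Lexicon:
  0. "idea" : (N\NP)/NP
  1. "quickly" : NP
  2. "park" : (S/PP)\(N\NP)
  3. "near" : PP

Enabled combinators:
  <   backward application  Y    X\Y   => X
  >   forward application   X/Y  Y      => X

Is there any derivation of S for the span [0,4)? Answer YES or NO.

[0,4] S   >
  [0,3] S/PP   <
    [0,2] N\NP   >
      [0,1] "idea" : (N\NP)/NP
      [1,2] "quickly" : NP
    [2,3] "park" : (S/PP)\(N\NP)
  [3,4] "near" : PP

YES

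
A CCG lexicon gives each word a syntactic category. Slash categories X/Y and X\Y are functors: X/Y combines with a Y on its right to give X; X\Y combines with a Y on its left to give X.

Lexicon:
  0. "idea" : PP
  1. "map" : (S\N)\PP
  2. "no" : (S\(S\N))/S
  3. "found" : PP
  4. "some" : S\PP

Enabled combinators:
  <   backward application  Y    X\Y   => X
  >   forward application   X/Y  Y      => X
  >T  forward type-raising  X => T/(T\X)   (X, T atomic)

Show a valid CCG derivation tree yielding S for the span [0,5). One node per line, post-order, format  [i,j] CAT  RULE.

[0,1] PP  lex  "idea"
[1,2] (S\N)\PP  lex  "map"
[0,2] S\N  <  k=1
[2,3] (S\(S\N))/S  lex  "no"
[3,4] PP  lex  "found"
[3,4] S/(S\PP)  >T
[4,5] S\PP  lex  "some"
[3,5] S  >  k=4
[2,5] S\(S\N)  >  k=3
[0,5] S  <  k=2

[0,5] S   <
  [0,2] S\N   <
    [0,1] "idea" : PP
    [1,2] "map" : (S\N)\PP
  [2,5] S\(S\N)   >
    [2,3] "no" : (S\(S\N))/S
    [3,5] S   >
      [3,4] S/(S\PP)   >T
        [3,4] "found" : PP
      [4,5] "some" : S\PP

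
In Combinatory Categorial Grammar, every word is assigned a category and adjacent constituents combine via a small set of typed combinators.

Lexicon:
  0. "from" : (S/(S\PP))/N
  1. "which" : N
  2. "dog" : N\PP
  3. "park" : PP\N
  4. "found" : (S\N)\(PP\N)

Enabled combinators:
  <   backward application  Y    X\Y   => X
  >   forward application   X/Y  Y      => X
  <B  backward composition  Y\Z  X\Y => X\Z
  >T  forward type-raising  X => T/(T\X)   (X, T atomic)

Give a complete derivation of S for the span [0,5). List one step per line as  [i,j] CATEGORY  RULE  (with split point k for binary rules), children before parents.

[0,1] (S/(S\PP))/N  lex  "from"
[1,2] N  lex  "which"
[0,2] S/(S\PP)  >  k=1
[2,3] N\PP  lex  "dog"
[3,4] PP\N  lex  "park"
[4,5] (S\N)\(PP\N)  lex  "found"
[3,5] S\N  <  k=4
[2,5] S\PP  <B  k=3
[0,5] S  >  k=2

[0,5] S   >
  [0,2] S/(S\PP)   >
    [0,1] "from" : (S/(S\PP))/N
    [1,2] "which" : N
  [2,5] S\PP   <B
    [2,3] "dog" : N\PP
    [3,5] S\N   <
      [3,4] "park" : PP\N
      [4,5] "found" : (S\N)\(PP\N)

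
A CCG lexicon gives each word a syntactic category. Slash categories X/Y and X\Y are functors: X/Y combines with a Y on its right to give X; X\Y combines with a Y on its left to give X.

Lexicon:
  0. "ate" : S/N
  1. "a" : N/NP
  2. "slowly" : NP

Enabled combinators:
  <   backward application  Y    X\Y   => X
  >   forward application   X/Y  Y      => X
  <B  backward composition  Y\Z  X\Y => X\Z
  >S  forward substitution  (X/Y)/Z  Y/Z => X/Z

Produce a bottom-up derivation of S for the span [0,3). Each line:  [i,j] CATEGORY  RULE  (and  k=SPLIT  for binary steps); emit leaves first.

[0,1] S/N  lex  "ate"
[1,2] N/NP  lex  "a"
[2,3] NP  lex  "slowly"
[1,3] N  >  k=2
[0,3] S  >  k=1

[0,3] S   >
  [0,1] "ate" : S/N
  [1,3] N   >
    [1,2] "a" : N/NP
    [2,3] "slowly" : NP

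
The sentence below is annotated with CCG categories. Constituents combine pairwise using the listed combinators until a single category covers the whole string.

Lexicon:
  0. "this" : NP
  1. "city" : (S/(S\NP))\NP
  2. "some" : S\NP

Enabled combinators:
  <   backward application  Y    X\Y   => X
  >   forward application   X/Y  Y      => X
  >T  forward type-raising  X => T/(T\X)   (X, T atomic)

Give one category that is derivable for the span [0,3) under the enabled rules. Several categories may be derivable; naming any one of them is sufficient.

[0,3] S   >
  [0,2] S/(S\NP)   <
    [0,1] "this" : NP
    [1,2] "city" : (S/(S\NP))\NP
  [2,3] "some" : S\NP

S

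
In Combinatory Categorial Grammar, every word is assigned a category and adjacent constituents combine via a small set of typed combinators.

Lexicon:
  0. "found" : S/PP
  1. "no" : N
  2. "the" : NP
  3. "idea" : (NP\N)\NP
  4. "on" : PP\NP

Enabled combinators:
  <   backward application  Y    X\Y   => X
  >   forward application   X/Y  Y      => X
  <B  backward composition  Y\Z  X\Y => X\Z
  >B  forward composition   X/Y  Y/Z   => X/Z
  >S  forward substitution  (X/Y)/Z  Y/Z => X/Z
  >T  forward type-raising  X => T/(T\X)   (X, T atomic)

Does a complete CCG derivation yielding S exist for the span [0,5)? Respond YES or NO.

YES

[0,5] S   >
  [0,1] "found" : S/PP
  [1,5] PP   >
    [1,2] PP/(PP\N)   >T
      [1,2] "no" : N
    [2,5] PP\N   <B
      [2,4] NP\N   <
        [2,3] "the" : NP
        [3,4] "idea" : (NP\N)\NP
      [4,5] "on" : PP\NP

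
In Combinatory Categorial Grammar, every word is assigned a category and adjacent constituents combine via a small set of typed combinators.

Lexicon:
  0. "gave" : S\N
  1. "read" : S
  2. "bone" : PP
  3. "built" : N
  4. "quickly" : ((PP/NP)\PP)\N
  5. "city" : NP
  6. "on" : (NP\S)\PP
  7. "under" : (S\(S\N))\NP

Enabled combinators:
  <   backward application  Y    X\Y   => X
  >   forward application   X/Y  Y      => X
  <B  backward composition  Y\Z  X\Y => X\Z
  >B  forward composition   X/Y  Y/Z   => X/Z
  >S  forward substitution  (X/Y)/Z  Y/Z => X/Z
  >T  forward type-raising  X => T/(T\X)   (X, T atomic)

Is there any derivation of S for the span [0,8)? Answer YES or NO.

YES

[0,8] S   <
  [0,1] "gave" : S\N
  [1,8] S\(S\N)   <
    [1,7] NP   >
      [1,2] NP/(NP\S)   >T
        [1,2] "read" : S
      [2,7] NP\S   <
        [2,6] PP   >
          [2,5] PP/NP   <
            [2,3] "bone" : PP
            [3,5] (PP/NP)\PP   <
              [3,4] "built" : N
              [4,5] "quickly" : ((PP/NP)\PP)\N
          [5,6] "city" : NP
        [6,7] "on" : (NP\S)\PP
    [7,8] "under" : (S\(S\N))\NP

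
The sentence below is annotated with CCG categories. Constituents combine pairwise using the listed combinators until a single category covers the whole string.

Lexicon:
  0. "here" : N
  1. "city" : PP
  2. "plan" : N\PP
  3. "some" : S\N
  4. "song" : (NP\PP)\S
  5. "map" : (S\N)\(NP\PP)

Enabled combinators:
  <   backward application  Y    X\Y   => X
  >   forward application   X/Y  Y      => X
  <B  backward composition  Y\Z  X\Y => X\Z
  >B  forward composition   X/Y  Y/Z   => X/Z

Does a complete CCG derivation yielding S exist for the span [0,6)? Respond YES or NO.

[0,6] S   <
  [0,1] "here" : N
  [1,6] S\N   <
    [1,5] NP\PP   <
      [1,4] S   <
        [1,3] N   <
          [1,2] "city" : PP
          [2,3] "plan" : N\PP
        [3,4] "some" : S\N
      [4,5] "song" : (NP\PP)\S
    [5,6] "map" : (S\N)\(NP\PP)

YES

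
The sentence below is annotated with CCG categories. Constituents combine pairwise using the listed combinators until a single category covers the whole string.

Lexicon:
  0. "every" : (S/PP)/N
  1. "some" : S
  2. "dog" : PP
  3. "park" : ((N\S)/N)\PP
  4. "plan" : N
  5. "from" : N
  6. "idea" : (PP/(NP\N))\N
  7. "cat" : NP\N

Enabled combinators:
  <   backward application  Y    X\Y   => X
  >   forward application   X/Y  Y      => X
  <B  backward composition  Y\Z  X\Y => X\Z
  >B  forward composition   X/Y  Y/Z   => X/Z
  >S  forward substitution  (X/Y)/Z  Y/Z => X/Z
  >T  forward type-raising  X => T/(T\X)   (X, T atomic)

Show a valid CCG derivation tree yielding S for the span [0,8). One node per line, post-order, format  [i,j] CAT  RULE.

[0,8] S   >
  [0,5] S/PP   >
    [0,1] "every" : (S/PP)/N
    [1,5] N   <
      [1,2] "some" : S
      [2,5] N\S   >
        [2,4] (N\S)/N   <
          [2,3] "dog" : PP
          [3,4] "park" : ((N\S)/N)\PP
        [4,5] "plan" : N
  [5,8] PP   >
    [5,7] PP/(NP\N)   <
      [5,6] "from" : N
      [6,7] "idea" : (PP/(NP\N))\N
    [7,8] "cat" : NP\N

[0,1] (S/PP)/N  lex  "every"
[1,2] S  lex  "some"
[2,3] PP  lex  "dog"
[3,4] ((N\S)/N)\PP  lex  "park"
[2,4] (N\S)/N  <  k=3
[4,5] N  lex  "plan"
[2,5] N\S  >  k=4
[1,5] N  <  k=2
[0,5] S/PP  >  k=1
[5,6] N  lex  "from"
[6,7] (PP/(NP\N))\N  lex  "idea"
[5,7] PP/(NP\N)  <  k=6
[7,8] NP\N  lex  "cat"
[5,8] PP  >  k=7
[0,8] S  >  k=5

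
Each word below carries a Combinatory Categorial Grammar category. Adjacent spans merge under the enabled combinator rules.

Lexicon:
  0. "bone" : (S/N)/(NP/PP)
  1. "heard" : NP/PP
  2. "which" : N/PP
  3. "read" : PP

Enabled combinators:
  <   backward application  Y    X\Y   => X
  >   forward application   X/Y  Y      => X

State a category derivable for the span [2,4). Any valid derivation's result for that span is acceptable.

N

[0,4] S   >
  [0,2] S/N   >
    [0,1] "bone" : (S/N)/(NP/PP)
    [1,2] "heard" : NP/PP
  [2,4] N   >
    [2,3] "which" : N/PP
    [3,4] "read" : PP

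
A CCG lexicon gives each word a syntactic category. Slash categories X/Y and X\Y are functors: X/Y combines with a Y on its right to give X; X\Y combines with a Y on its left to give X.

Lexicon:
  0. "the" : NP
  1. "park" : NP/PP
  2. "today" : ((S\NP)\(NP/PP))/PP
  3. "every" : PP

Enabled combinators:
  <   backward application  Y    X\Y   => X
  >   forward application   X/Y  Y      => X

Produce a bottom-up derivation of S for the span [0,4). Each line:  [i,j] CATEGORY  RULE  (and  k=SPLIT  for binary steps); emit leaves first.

[0,1] NP  lex  "the"
[1,2] NP/PP  lex  "park"
[2,3] ((S\NP)\(NP/PP))/PP  lex  "today"
[3,4] PP  lex  "every"
[2,4] (S\NP)\(NP/PP)  >  k=3
[1,4] S\NP  <  k=2
[0,4] S  <  k=1

[0,4] S   <
  [0,1] "the" : NP
  [1,4] S\NP   <
    [1,2] "park" : NP/PP
    [2,4] (S\NP)\(NP/PP)   >
      [2,3] "today" : ((S\NP)\(NP/PP))/PP
      [3,4] "every" : PP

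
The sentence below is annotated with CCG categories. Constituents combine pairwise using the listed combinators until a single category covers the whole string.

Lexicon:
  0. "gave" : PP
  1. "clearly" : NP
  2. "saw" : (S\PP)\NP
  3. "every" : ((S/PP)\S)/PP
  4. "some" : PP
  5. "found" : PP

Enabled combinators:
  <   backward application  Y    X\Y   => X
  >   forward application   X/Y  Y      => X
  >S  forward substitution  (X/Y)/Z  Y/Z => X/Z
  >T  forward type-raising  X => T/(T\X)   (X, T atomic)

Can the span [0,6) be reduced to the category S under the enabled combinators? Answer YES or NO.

[0,6] S   >
  [0,5] S/PP   <
    [0,3] S   >
      [0,1] S/(S\PP)   >T
        [0,1] "gave" : PP
      [1,3] S\PP   <
        [1,2] "clearly" : NP
        [2,3] "saw" : (S\PP)\NP
    [3,5] (S/PP)\S   >
      [3,4] "every" : ((S/PP)\S)/PP
      [4,5] "some" : PP
  [5,6] "found" : PP

YES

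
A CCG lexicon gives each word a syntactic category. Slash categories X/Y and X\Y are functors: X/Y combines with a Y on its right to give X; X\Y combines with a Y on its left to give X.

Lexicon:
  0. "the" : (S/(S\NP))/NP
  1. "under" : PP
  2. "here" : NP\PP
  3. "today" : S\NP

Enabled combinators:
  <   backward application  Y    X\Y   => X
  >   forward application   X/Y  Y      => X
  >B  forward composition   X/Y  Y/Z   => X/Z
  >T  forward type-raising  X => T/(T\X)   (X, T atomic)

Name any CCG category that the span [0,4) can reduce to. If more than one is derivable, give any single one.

S

[0,4] S   >
  [0,3] S/(S\NP)   >
    [0,1] "the" : (S/(S\NP))/NP
    [1,3] NP   <
      [1,2] "under" : PP
      [2,3] "here" : NP\PP
  [3,4] "today" : S\NP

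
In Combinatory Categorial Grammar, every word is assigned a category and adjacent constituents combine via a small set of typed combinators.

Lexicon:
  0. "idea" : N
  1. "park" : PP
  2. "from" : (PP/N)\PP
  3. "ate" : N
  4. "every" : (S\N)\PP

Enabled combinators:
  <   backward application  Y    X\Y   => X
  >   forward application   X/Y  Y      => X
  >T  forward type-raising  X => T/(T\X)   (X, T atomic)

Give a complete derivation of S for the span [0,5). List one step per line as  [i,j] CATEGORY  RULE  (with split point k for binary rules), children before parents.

[0,1] N  lex  "idea"
[0,1] S/(S\N)  >T
[1,2] PP  lex  "park"
[2,3] (PP/N)\PP  lex  "from"
[1,3] PP/N  <  k=2
[3,4] N  lex  "ate"
[1,4] PP  >  k=3
[4,5] (S\N)\PP  lex  "every"
[1,5] S\N  <  k=4
[0,5] S  >  k=1

[0,5] S   >
  [0,1] S/(S\N)   >T
    [0,1] "idea" : N
  [1,5] S\N   <
    [1,4] PP   >
      [1,3] PP/N   <
        [1,2] "park" : PP
        [2,3] "from" : (PP/N)\PP
      [3,4] "ate" : N
    [4,5] "every" : (S\N)\PP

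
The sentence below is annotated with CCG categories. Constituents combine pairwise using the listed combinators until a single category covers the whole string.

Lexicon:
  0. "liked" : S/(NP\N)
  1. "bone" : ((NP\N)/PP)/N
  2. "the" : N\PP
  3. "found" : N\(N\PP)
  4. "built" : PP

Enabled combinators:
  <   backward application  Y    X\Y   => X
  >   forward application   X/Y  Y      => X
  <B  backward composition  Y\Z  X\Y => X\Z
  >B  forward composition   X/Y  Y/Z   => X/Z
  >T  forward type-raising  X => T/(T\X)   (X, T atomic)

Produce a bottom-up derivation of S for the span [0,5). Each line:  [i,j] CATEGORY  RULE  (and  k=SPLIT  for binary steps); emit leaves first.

[0,5] S   >
  [0,4] S/PP   >B
    [0,1] "liked" : S/(NP\N)
    [1,4] (NP\N)/PP   >
      [1,2] "bone" : ((NP\N)/PP)/N
      [2,4] N   <
        [2,3] "the" : N\PP
        [3,4] "found" : N\(N\PP)
  [4,5] "built" : PP

[0,1] S/(NP\N)  lex  "liked"
[1,2] ((NP\N)/PP)/N  lex  "bone"
[2,3] N\PP  lex  "the"
[3,4] N\(N\PP)  lex  "found"
[2,4] N  <  k=3
[1,4] (NP\N)/PP  >  k=2
[0,4] S/PP  >B  k=1
[4,5] PP  lex  "built"
[0,5] S  >  k=4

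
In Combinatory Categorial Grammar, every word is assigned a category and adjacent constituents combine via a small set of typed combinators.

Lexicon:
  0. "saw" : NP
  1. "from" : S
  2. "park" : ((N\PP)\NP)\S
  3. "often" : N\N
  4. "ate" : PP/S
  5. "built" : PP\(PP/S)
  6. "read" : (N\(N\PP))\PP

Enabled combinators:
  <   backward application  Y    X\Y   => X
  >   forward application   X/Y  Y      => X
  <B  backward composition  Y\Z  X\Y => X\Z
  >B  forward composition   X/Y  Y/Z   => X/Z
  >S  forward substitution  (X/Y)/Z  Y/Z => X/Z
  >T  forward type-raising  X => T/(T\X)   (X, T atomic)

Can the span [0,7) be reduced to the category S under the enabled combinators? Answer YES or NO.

NP S ((N\PP)\NP)\S N\N PP/S PP\(PP/S) (N\(N\PP))\PP
CKY chart[0,7] = {N, N/(N\N), NP/(NP\N), PP/(PP\N), S/(S\N)}; S ∉ chart

NO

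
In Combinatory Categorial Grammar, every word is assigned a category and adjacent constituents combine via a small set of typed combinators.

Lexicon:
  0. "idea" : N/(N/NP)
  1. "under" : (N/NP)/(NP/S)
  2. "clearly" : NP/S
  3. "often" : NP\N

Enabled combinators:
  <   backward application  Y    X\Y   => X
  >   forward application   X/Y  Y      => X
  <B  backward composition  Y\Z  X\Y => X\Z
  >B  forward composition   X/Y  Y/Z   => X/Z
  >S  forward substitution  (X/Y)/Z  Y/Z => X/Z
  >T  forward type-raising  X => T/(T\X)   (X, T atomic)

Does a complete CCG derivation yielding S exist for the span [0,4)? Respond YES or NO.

N/(N/NP) (N/NP)/(NP/S) NP/S NP\N
CKY chart[0,4] = {N/(N\NP), NP, NP/(NP\NP), PP/(PP\NP), S/(S\NP)}; S ∉ chart

NO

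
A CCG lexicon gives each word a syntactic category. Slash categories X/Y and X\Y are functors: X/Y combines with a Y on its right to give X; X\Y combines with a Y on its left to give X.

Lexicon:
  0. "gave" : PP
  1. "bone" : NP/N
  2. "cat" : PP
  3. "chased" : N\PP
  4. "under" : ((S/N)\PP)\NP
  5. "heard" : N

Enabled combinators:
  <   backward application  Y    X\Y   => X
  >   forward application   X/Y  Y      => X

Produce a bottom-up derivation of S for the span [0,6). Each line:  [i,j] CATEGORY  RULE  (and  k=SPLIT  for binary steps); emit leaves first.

[0,6] S   >
  [0,5] S/N   <
    [0,1] "gave" : PP
    [1,5] (S/N)\PP   <
      [1,4] NP   >
        [1,2] "bone" : NP/N
        [2,4] N   <
          [2,3] "cat" : PP
          [3,4] "chased" : N\PP
      [4,5] "under" : ((S/N)\PP)\NP
  [5,6] "heard" : N

[0,1] PP  lex  "gave"
[1,2] NP/N  lex  "bone"
[2,3] PP  lex  "cat"
[3,4] N\PP  lex  "chased"
[2,4] N  <  k=3
[1,4] NP  >  k=2
[4,5] ((S/N)\PP)\NP  lex  "under"
[1,5] (S/N)\PP  <  k=4
[0,5] S/N  <  k=1
[5,6] N  lex  "heard"
[0,6] S  >  k=5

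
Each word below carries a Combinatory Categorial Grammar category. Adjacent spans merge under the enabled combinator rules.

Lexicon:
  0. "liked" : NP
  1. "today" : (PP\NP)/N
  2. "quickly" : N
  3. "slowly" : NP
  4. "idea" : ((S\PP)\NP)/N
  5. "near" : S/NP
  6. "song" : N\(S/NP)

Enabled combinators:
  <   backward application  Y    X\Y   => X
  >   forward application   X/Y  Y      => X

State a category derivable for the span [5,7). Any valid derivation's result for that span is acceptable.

[0,7] S   <
  [0,3] PP   <
    [0,1] "liked" : NP
    [1,3] PP\NP   >
      [1,2] "today" : (PP\NP)/N
      [2,3] "quickly" : N
  [3,7] S\PP   <
    [3,4] "slowly" : NP
    [4,7] (S\PP)\NP   >
      [4,5] "idea" : ((S\PP)\NP)/N
      [5,7] N   <
        [5,6] "near" : S/NP
        [6,7] "song" : N\(S/NP)

N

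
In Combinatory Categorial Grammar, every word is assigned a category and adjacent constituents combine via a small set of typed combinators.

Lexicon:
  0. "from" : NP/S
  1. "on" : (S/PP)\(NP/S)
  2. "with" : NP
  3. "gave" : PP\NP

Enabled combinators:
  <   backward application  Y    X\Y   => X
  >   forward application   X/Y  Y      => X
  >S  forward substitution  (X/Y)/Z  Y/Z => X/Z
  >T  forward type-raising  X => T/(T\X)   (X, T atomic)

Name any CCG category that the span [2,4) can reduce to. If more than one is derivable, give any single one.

[0,4] S   >
  [0,2] S/PP   <
    [0,1] "from" : NP/S
    [1,2] "on" : (S/PP)\(NP/S)
  [2,4] PP   >
    [2,3] PP/(PP\NP)   >T
      [2,3] "with" : NP
    [3,4] "gave" : PP\NP

PP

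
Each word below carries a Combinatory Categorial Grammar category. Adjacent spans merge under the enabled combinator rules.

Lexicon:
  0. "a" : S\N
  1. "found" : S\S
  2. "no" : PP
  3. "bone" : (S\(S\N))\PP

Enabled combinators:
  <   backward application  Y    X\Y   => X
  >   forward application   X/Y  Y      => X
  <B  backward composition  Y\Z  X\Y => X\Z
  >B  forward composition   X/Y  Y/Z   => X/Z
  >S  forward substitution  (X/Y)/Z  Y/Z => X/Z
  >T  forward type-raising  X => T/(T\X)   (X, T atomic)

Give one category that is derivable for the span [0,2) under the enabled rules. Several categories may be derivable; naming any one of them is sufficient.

[0,4] S   <
  [0,2] S\N   <B
    [0,1] "a" : S\N
    [1,2] "found" : S\S
  [2,4] S\(S\N)   <
    [2,3] "no" : PP
    [3,4] "bone" : (S\(S\N))\PP

S\N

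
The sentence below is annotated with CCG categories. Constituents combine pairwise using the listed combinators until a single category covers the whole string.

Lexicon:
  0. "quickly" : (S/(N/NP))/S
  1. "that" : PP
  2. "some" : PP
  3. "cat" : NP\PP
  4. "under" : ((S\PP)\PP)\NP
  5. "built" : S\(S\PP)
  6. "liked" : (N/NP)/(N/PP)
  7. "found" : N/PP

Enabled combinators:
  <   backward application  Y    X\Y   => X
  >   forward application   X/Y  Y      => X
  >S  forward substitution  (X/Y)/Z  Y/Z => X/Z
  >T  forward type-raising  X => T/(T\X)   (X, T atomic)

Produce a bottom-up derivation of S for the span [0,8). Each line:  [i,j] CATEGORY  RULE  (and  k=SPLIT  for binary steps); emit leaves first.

[0,8] S   >
  [0,6] S/(N/NP)   >
    [0,1] "quickly" : (S/(N/NP))/S
    [1,6] S   <
      [1,5] S\PP   <
        [1,2] "that" : PP
        [2,5] (S\PP)\PP   <
          [2,4] NP   >
            [2,3] NP/(NP\PP)   >T
              [2,3] "some" : PP
            [3,4] "cat" : NP\PP
          [4,5] "under" : ((S\PP)\PP)\NP
      [5,6] "built" : S\(S\PP)
  [6,8] N/NP   >
    [6,7] "liked" : (N/NP)/(N/PP)
    [7,8] "found" : N/PP

[0,1] (S/(N/NP))/S  lex  "quickly"
[1,2] PP  lex  "that"
[2,3] PP  lex  "some"
[2,3] NP/(NP\PP)  >T
[3,4] NP\PP  lex  "cat"
[2,4] NP  >  k=3
[4,5] ((S\PP)\PP)\NP  lex  "under"
[2,5] (S\PP)\PP  <  k=4
[1,5] S\PP  <  k=2
[5,6] S\(S\PP)  lex  "built"
[1,6] S  <  k=5
[0,6] S/(N/NP)  >  k=1
[6,7] (N/NP)/(N/PP)  lex  "liked"
[7,8] N/PP  lex  "found"
[6,8] N/NP  >  k=7
[0,8] S  >  k=6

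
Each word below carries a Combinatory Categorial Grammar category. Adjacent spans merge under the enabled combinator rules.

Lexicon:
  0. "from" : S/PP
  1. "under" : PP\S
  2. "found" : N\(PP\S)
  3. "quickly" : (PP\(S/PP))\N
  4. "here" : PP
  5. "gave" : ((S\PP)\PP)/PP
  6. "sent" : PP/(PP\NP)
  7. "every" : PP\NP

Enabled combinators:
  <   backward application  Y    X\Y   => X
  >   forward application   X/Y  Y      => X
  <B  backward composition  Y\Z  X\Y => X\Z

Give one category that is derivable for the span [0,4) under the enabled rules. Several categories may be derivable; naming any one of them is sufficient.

PP

[0,8] S   <
  [0,4] PP   <
    [0,1] "from" : S/PP
    [1,4] PP\(S/PP)   <
      [1,3] N   <
        [1,2] "under" : PP\S
        [2,3] "found" : N\(PP\S)
      [3,4] "quickly" : (PP\(S/PP))\N
  [4,8] S\PP   <
    [4,5] "here" : PP
    [5,8] (S\PP)\PP   >
      [5,6] "gave" : ((S\PP)\PP)/PP
      [6,8] PP   >
        [6,7] "sent" : PP/(PP\NP)
        [7,8] "every" : PP\NP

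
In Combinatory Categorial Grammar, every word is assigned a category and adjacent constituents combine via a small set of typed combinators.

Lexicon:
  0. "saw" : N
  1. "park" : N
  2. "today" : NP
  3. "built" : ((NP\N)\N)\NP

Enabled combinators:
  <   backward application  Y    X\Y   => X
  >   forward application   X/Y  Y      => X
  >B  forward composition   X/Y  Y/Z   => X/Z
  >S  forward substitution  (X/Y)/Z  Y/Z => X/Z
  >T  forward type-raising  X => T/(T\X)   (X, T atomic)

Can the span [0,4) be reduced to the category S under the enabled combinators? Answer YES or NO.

N N NP ((NP\N)\N)\NP
CKY chart[0,4] = {N/(N\NP), NP, NP/(NP\NP), PP/(PP\NP), S/(S\NP)}; S ∉ chart

NO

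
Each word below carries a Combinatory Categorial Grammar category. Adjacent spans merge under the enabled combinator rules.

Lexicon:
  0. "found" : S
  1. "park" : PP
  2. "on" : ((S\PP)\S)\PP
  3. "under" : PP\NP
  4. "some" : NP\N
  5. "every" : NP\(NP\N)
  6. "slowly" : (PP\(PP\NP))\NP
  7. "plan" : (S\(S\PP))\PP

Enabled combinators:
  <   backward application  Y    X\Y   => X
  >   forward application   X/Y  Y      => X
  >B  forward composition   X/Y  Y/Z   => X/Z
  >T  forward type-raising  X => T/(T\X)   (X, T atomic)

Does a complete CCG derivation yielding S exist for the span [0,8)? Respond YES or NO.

[0,8] S   <
  [0,3] S\PP   <
    [0,1] "found" : S
    [1,3] (S\PP)\S   <
      [1,2] "park" : PP
      [2,3] "on" : ((S\PP)\S)\PP
  [3,8] S\(S\PP)   <
    [3,7] PP   <
      [3,4] "under" : PP\NP
      [4,7] PP\(PP\NP)   <
        [4,6] NP   <
          [4,5] "some" : NP\N
          [5,6] "every" : NP\(NP\N)
        [6,7] "slowly" : (PP\(PP\NP))\NP
    [7,8] "plan" : (S\(S\PP))\PP

YES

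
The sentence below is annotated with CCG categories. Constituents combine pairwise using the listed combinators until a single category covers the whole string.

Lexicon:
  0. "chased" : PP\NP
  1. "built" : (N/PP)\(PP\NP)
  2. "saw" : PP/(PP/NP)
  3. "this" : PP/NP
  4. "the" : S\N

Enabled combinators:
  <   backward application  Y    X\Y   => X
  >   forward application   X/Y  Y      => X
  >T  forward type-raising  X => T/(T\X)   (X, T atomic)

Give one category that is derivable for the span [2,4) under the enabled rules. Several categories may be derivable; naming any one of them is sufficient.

[0,5] S   <
  [0,4] N   >
    [0,2] N/PP   <
      [0,1] "chased" : PP\NP
      [1,2] "built" : (N/PP)\(PP\NP)
    [2,4] PP   >
      [2,3] "saw" : PP/(PP/NP)
      [3,4] "this" : PP/NP
  [4,5] "the" : S\N

PP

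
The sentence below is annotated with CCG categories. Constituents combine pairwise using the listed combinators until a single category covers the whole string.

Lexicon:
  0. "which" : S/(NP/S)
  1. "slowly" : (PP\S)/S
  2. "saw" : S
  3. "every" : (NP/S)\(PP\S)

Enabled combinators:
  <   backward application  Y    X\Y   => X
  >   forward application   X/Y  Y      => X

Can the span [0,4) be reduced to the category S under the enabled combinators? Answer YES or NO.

[0,4] S   >
  [0,1] "which" : S/(NP/S)
  [1,4] NP/S   <
    [1,3] PP\S   >
      [1,2] "slowly" : (PP\S)/S
      [2,3] "saw" : S
    [3,4] "every" : (NP/S)\(PP\S)

YES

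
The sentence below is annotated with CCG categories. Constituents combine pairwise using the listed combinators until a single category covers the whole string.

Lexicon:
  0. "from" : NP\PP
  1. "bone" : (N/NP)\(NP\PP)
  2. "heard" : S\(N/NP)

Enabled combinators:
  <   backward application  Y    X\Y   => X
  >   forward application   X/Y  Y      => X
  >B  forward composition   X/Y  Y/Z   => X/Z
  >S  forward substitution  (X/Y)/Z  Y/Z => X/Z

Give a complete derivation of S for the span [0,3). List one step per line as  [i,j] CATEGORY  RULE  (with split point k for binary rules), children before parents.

[0,3] S   <
  [0,2] N/NP   <
    [0,1] "from" : NP\PP
    [1,2] "bone" : (N/NP)\(NP\PP)
  [2,3] "heard" : S\(N/NP)

[0,1] NP\PP  lex  "from"
[1,2] (N/NP)\(NP\PP)  lex  "bone"
[0,2] N/NP  <  k=1
[2,3] S\(N/NP)  lex  "heard"
[0,3] S  <  k=2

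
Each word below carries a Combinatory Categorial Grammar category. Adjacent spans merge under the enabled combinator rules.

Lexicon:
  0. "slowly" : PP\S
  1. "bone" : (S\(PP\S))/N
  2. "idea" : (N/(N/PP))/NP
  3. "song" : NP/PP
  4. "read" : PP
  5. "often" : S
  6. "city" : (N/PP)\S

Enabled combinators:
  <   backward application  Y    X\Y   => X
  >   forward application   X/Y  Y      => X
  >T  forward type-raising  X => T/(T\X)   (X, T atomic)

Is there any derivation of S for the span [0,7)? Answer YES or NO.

YES

[0,7] S   <
  [0,1] "slowly" : PP\S
  [1,7] S\(PP\S)   >
    [1,2] "bone" : (S\(PP\S))/N
    [2,7] N   >
      [2,5] N/(N/PP)   >
        [2,3] "idea" : (N/(N/PP))/NP
        [3,5] NP   >
          [3,4] "song" : NP/PP
          [4,5] "read" : PP
      [5,7] N/PP   <
        [5,6] "often" : S
        [6,7] "city" : (N/PP)\S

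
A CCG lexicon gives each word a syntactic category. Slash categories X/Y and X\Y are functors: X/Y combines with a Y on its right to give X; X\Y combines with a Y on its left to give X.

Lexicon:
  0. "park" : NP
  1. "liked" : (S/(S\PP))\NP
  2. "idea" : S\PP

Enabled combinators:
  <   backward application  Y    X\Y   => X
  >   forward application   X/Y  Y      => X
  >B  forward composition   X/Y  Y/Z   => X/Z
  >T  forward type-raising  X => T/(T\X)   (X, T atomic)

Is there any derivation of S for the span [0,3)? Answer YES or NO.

[0,3] S   >
  [0,2] S/(S\PP)   <
    [0,1] "park" : NP
    [1,2] "liked" : (S/(S\PP))\NP
  [2,3] "idea" : S\PP

YES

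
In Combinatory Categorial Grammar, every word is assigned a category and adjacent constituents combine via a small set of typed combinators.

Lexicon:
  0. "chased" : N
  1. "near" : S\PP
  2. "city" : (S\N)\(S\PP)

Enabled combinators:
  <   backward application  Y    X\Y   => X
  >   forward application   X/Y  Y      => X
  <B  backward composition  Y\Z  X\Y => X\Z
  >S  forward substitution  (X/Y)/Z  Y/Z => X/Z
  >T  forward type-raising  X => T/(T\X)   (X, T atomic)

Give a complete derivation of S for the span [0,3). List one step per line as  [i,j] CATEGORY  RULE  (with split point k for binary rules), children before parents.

[0,3] S   >
  [0,1] S/(S\N)   >T
    [0,1] "chased" : N
  [1,3] S\N   <
    [1,2] "near" : S\PP
    [2,3] "city" : (S\N)\(S\PP)

[0,1] N  lex  "chased"
[0,1] S/(S\N)  >T
[1,2] S\PP  lex  "near"
[2,3] (S\N)\(S\PP)  lex  "city"
[1,3] S\N  <  k=2
[0,3] S  >  k=1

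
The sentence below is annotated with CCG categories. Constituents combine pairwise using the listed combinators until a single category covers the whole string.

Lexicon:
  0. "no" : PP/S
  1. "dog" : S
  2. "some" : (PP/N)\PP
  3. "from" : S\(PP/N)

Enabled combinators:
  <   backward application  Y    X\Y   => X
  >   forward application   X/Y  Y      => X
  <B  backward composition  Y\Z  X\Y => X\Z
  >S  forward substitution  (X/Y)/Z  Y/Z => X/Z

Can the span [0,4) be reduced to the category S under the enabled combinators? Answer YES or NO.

YES

[0,4] S   <
  [0,3] PP/N   <
    [0,2] PP   >
      [0,1] "no" : PP/S
      [1,2] "dog" : S
    [2,3] "some" : (PP/N)\PP
  [3,4] "from" : S\(PP/N)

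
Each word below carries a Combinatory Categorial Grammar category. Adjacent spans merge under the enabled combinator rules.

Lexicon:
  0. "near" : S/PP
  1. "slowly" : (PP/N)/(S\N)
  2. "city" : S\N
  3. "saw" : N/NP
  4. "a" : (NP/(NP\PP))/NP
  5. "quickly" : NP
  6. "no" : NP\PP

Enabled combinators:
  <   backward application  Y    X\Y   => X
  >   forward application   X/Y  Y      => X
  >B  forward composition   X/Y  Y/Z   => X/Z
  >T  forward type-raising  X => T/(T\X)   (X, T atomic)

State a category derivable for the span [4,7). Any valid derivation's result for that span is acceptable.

NP

[0,7] S   >
  [0,1] "near" : S/PP
  [1,7] PP   >
    [1,4] PP/NP   >B
      [1,3] PP/N   >
        [1,2] "slowly" : (PP/N)/(S\N)
        [2,3] "city" : S\N
      [3,4] "saw" : N/NP
    [4,7] NP   >
      [4,6] NP/(NP\PP)   >
        [4,5] "a" : (NP/(NP\PP))/NP
        [5,6] "quickly" : NP
      [6,7] "no" : NP\PP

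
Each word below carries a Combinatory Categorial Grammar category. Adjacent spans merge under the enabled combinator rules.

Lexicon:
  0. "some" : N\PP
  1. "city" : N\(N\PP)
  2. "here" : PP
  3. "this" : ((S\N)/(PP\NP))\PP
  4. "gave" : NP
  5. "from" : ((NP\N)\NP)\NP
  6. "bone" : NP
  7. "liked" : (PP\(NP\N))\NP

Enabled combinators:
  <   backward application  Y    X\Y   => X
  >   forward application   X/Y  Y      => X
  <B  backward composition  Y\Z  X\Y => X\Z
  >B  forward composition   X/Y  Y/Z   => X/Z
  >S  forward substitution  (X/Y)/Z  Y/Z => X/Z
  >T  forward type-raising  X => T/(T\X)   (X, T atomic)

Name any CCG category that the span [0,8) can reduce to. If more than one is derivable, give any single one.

[0,8] S   <
  [0,2] N   <
    [0,1] "some" : N\PP
    [1,2] "city" : N\(N\PP)
  [2,8] S\N   >
    [2,4] (S\N)/(PP\NP)   <
      [2,3] "here" : PP
      [3,4] "this" : ((S\N)/(PP\NP))\PP
    [4,8] PP\NP   <B
      [4,6] (NP\N)\NP   <
        [4,5] "gave" : NP
        [5,6] "from" : ((NP\N)\NP)\NP
      [6,8] PP\(NP\N)   <
        [6,7] "bone" : NP
        [7,8] "liked" : (PP\(NP\N))\NP

S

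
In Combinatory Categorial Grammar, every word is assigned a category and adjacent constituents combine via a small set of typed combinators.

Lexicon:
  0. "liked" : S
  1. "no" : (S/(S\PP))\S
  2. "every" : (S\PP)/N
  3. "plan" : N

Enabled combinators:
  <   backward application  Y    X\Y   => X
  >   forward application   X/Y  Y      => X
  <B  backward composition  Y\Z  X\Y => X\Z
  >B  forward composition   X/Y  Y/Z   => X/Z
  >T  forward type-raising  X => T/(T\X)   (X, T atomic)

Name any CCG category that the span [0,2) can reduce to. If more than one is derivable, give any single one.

S/(S\PP)

[0,4] S   >
  [0,2] S/(S\PP)   <
    [0,1] "liked" : S
    [1,2] "no" : (S/(S\PP))\S
  [2,4] S\PP   >
    [2,3] "every" : (S\PP)/N
    [3,4] "plan" : N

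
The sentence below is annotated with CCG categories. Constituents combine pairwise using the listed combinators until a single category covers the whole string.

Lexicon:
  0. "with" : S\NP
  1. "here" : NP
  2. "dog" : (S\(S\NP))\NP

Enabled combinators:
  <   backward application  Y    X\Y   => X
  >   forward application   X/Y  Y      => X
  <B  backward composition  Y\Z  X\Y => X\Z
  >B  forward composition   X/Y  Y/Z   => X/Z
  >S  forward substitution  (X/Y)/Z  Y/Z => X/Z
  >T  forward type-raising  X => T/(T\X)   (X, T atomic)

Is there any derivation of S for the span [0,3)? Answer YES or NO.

[0,3] S   <
  [0,1] "with" : S\NP
  [1,3] S\(S\NP)   <
    [1,2] "here" : NP
    [2,3] "dog" : (S\(S\NP))\NP

YES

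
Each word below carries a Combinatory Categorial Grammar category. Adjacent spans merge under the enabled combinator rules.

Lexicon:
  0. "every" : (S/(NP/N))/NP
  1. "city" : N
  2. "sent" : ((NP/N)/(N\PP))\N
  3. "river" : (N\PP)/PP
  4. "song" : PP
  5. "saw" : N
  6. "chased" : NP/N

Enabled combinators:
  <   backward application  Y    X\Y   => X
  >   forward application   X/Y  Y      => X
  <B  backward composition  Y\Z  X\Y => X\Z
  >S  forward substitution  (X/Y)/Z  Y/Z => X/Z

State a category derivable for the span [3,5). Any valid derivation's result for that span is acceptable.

[0,7] S   >
  [0,6] S/(NP/N)   >
    [0,1] "every" : (S/(NP/N))/NP
    [1,6] NP   >
      [1,5] NP/N   >
        [1,3] (NP/N)/(N\PP)   <
          [1,2] "city" : N
          [2,3] "sent" : ((NP/N)/(N\PP))\N
        [3,5] N\PP   >
          [3,4] "river" : (N\PP)/PP
          [4,5] "song" : PP
      [5,6] "saw" : N
  [6,7] "chased" : NP/N

N\PP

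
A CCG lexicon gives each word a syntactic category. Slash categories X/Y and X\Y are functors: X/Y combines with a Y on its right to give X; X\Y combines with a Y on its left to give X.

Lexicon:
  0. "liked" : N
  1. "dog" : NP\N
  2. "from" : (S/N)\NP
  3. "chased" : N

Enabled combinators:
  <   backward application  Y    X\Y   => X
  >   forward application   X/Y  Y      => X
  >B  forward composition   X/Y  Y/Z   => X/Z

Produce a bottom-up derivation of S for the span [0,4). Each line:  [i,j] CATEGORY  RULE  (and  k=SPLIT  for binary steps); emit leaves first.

[0,4] S   >
  [0,3] S/N   <
    [0,2] NP   <
      [0,1] "liked" : N
      [1,2] "dog" : NP\N
    [2,3] "from" : (S/N)\NP
  [3,4] "chased" : N

[0,1] N  lex  "liked"
[1,2] NP\N  lex  "dog"
[0,2] NP  <  k=1
[2,3] (S/N)\NP  lex  "from"
[0,3] S/N  <  k=2
[3,4] N  lex  "chased"
[0,4] S  >  k=3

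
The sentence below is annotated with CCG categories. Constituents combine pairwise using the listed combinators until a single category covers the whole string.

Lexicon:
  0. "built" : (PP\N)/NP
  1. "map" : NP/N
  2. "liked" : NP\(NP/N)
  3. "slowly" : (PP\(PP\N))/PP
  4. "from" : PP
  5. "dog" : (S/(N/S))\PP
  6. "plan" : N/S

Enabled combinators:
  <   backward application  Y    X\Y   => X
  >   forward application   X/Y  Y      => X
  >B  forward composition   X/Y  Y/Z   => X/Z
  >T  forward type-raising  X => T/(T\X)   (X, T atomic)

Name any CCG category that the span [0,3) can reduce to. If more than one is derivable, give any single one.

PP\N

[0,7] S   >
  [0,6] S/(N/S)   <
    [0,5] PP   <
      [0,3] PP\N   >
        [0,1] "built" : (PP\N)/NP
        [1,3] NP   <
          [1,2] "map" : NP/N
          [2,3] "liked" : NP\(NP/N)
      [3,5] PP\(PP\N)   >
        [3,4] "slowly" : (PP\(PP\N))/PP
        [4,5] "from" : PP
    [5,6] "dog" : (S/(N/S))\PP
  [6,7] "plan" : N/S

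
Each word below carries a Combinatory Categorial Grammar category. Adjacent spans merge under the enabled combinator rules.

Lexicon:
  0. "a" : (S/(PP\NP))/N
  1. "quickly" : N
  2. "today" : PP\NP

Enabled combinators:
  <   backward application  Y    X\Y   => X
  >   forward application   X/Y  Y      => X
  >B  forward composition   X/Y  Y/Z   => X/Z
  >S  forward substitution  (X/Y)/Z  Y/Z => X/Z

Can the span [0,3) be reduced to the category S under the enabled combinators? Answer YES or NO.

[0,3] S   >
  [0,2] S/(PP\NP)   >
    [0,1] "a" : (S/(PP\NP))/N
    [1,2] "quickly" : N
  [2,3] "today" : PP\NP

YES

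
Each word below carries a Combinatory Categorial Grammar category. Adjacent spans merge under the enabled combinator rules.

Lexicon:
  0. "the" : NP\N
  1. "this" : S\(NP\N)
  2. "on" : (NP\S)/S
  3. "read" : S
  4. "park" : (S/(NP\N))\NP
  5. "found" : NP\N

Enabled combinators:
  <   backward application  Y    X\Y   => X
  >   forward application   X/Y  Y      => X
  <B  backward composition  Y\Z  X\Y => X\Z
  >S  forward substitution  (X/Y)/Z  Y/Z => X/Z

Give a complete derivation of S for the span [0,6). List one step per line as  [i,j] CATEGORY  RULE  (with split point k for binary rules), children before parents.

[0,1] NP\N  lex  "the"
[1,2] S\(NP\N)  lex  "this"
[0,2] S  <  k=1
[2,3] (NP\S)/S  lex  "on"
[3,4] S  lex  "read"
[2,4] NP\S  >  k=3
[0,4] NP  <  k=2
[4,5] (S/(NP\N))\NP  lex  "park"
[0,5] S/(NP\N)  <  k=4
[5,6] NP\N  lex  "found"
[0,6] S  >  k=5

[0,6] S   >
  [0,5] S/(NP\N)   <
    [0,4] NP   <
      [0,2] S   <
        [0,1] "the" : NP\N
        [1,2] "this" : S\(NP\N)
      [2,4] NP\S   >
        [2,3] "on" : (NP\S)/S
        [3,4] "read" : S
    [4,5] "park" : (S/(NP\N))\NP
  [5,6] "found" : NP\N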